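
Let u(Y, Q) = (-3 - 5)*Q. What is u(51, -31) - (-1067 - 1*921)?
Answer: 2236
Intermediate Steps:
u(Y, Q) = -8*Q
u(51, -31) - (-1067 - 1*921) = -8*(-31) - (-1067 - 1*921) = 248 - (-1067 - 921) = 248 - 1*(-1988) = 248 + 1988 = 2236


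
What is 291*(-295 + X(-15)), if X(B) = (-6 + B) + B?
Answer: -96321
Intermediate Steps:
X(B) = -6 + 2*B
291*(-295 + X(-15)) = 291*(-295 + (-6 + 2*(-15))) = 291*(-295 + (-6 - 30)) = 291*(-295 - 36) = 291*(-331) = -96321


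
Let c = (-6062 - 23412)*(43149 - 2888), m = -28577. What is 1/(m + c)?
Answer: -1/1186681291 ≈ -8.4269e-10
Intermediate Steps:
c = -1186652714 (c = -29474*40261 = -1186652714)
1/(m + c) = 1/(-28577 - 1186652714) = 1/(-1186681291) = -1/1186681291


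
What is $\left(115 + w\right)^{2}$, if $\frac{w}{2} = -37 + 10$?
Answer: $3721$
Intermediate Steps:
$w = -54$ ($w = 2 \left(-37 + 10\right) = 2 \left(-27\right) = -54$)
$\left(115 + w\right)^{2} = \left(115 - 54\right)^{2} = 61^{2} = 3721$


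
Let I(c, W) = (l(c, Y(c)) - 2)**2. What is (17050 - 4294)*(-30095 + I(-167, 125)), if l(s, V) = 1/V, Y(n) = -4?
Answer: -1535308971/4 ≈ -3.8383e+8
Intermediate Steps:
I(c, W) = 81/16 (I(c, W) = (1/(-4) - 2)**2 = (-1/4 - 2)**2 = (-9/4)**2 = 81/16)
(17050 - 4294)*(-30095 + I(-167, 125)) = (17050 - 4294)*(-30095 + 81/16) = 12756*(-481439/16) = -1535308971/4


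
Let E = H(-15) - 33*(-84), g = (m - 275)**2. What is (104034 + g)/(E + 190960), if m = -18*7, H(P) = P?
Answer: 264835/193717 ≈ 1.3671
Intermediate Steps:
m = -126
g = 160801 (g = (-126 - 275)**2 = (-401)**2 = 160801)
E = 2757 (E = -15 - 33*(-84) = -15 + 2772 = 2757)
(104034 + g)/(E + 190960) = (104034 + 160801)/(2757 + 190960) = 264835/193717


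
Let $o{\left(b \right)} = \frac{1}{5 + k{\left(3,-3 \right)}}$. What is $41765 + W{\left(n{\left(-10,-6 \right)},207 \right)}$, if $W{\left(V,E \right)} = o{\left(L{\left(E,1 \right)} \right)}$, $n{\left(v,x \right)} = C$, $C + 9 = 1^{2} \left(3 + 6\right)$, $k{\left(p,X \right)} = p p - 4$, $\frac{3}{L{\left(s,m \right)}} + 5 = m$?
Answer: $\frac{417651}{10} \approx 41765.0$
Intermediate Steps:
$L{\left(s,m \right)} = \frac{3}{-5 + m}$
$k{\left(p,X \right)} = -4 + p^{2}$ ($k{\left(p,X \right)} = p^{2} - 4 = -4 + p^{2}$)
$C = 0$ ($C = -9 + 1^{2} \left(3 + 6\right) = -9 + 1 \cdot 9 = -9 + 9 = 0$)
$n{\left(v,x \right)} = 0$
$o{\left(b \right)} = \frac{1}{10}$ ($o{\left(b \right)} = \frac{1}{5 - \left(4 - 3^{2}\right)} = \frac{1}{5 + \left(-4 + 9\right)} = \frac{1}{5 + 5} = \frac{1}{10}$)
$W{\left(V,E \right)} = \frac{1}{10}$
$41765 + W{\left(n{\left(-10,-6 \right)},207 \right)} = 41765 + \frac{1}{10} = \frac{417651}{10}$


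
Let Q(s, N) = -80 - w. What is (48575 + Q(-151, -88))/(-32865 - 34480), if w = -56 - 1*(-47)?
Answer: -48504/67345 ≈ -0.72023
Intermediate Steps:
w = -9 (w = -56 + 47 = -9)
Q(s, N) = -71 (Q(s, N) = -80 - 1*(-9) = -80 + 9 = -71)
(48575 + Q(-151, -88))/(-32865 - 34480) = (48575 - 71)/(-32865 - 34480) = 48504/(-67345) = 48504*(-1/67345) = -48504/67345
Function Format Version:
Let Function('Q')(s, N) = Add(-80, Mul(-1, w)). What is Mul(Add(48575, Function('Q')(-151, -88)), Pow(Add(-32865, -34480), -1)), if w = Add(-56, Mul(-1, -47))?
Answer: Rational(-48504, 67345) ≈ -0.72023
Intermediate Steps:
w = -9 (w = Add(-56, 47) = -9)
Function('Q')(s, N) = -71 (Function('Q')(s, N) = Add(-80, Mul(-1, -9)) = Add(-80, 9) = -71)
Mul(Add(48575, Function('Q')(-151, -88)), Pow(Add(-32865, -34480), -1)) = Mul(Add(48575, -71), Pow(Add(-32865, -34480), -1)) = Mul(48504, Pow(-67345, -1)) = Mul(48504, Rational(-1, 67345)) = Rational(-48504, 67345)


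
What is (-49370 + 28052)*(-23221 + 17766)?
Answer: 116289690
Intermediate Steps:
(-49370 + 28052)*(-23221 + 17766) = -21318*(-5455) = 116289690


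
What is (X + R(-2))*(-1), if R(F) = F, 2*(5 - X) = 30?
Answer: 12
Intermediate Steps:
X = -10 (X = 5 - ½*30 = 5 - 15 = -10)
(X + R(-2))*(-1) = (-10 - 2)*(-1) = -12*(-1) = 12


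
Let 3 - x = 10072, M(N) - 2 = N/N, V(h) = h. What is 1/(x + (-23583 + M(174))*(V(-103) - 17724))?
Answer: 1/420350591 ≈ 2.3790e-9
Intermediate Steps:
M(N) = 3 (M(N) = 2 + N/N = 2 + 1 = 3)
x = -10069 (x = 3 - 1*10072 = 3 - 10072 = -10069)
1/(x + (-23583 + M(174))*(V(-103) - 17724)) = 1/(-10069 + (-23583 + 3)*(-103 - 17724)) = 1/(-10069 - 23580*(-17827)) = 1/(-10069 + 420360660) = 1/420350591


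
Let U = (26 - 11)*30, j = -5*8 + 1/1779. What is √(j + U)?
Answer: √1297586589/1779 ≈ 20.248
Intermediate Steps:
j = -71159/1779 (j = -40 + 1/1779 = -71159/1779 ≈ -39.999)
U = 450 (U = 15*30 = 450)
√(j + U) = √(-71159/1779 + 450) = √(729391/1779) = √1297586589/1779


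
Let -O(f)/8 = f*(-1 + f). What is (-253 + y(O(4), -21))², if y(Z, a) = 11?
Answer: 58564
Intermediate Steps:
O(f) = -8*f*(-1 + f)
(-253 + y(O(4), -21))² = (-253 + 11)² = (-242)² = 58564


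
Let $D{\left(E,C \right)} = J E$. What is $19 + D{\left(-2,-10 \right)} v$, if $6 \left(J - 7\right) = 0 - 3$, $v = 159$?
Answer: $-2048$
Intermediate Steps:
$J = \frac{13}{2}$ ($J = 7 + \frac{0 - 3}{6} = 7 + \frac{1}{6} \left(-3\right) = 7 - \frac{1}{2} = \frac{13}{2} \approx 6.5$)
$D{\left(E,C \right)} = \frac{13 E}{2}$
$19 + D{\left(-2,-10 \right)} v = 19 + \frac{13}{2} \left(-2\right) 159 = 19 - 2067 = -2048$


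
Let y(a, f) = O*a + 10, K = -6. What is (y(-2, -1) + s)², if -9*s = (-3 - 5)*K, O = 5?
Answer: 256/9 ≈ 28.444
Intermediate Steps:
s = -16/3 (s = -(-3 - 5)*(-6)/9 = -(-8)*(-6)/9 = -⅑*48 = -16/3 ≈ -5.3333)
y(a, f) = 10 + 5*a (y(a, f) = 5*a + 10 = 10 + 5*a)
(y(-2, -1) + s)² = ((10 + 5*(-2)) - 16/3)² = ((10 - 10) - 16/3)² = (0 - 16/3)² = (-16/3)² = 256/9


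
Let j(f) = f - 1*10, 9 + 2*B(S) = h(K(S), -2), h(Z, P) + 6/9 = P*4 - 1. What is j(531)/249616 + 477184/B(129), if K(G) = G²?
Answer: -89334567361/1747312 ≈ -51127.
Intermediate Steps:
h(Z, P) = -5/3 + 4*P (h(Z, P) = -⅔ + (P*4 - 1) = -⅔ + (4*P - 1) = -⅔ + (-1 + 4*P) = -5/3 + 4*P)
B(S) = -28/3 (B(S) = -9/2 + (-5/3 + 4*(-2))/2 = -9/2 + (-5/3 - 8)/2 = -9/2 + (½)*(-29/3) = -9/2 - 29/6 = -28/3)
j(f) = -10 + f (j(f) = f - 10 = -10 + f)
j(531)/249616 + 477184/B(129) = (-10 + 531)/249616 + 477184/(-28/3) = 521*(1/249616) + 477184*(-3/28) = 521/249616 - 357888/7 = -89334567361/1747312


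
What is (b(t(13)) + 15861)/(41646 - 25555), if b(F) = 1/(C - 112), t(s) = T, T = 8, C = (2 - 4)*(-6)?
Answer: 1586099/1609100 ≈ 0.98571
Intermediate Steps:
C = 12 (C = -2*(-6) = 12)
t(s) = 8
b(F) = -1/100 (b(F) = 1/(12 - 112) = 1/(-100) = -1/100)
(b(t(13)) + 15861)/(41646 - 25555) = (-1/100 + 15861)/(41646 - 25555) = (1586099/100)/16091 = (1586099/100)*(1/16091) = 1586099/1609100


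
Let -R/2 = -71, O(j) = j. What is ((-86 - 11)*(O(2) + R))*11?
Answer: -153648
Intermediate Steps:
R = 142 (R = -2*(-71) = 142)
((-86 - 11)*(O(2) + R))*11 = ((-86 - 11)*(2 + 142))*11 = -97*144*11 = -13968*11 = -153648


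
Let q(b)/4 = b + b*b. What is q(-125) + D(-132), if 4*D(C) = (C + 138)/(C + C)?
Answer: 10911999/176 ≈ 62000.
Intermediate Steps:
q(b) = 4*b + 4*b**2 (q(b) = 4*(b + b*b) = 4*(b + b**2) = 4*b + 4*b**2)
D(C) = (138 + C)/(8*C) (D(C) = ((C + 138)/(C + C))/4 = ((138 + C)/((2*C)))/4 = ((138 + C)*(1/(2*C)))/4 = ((138 + C)/(2*C))/4 = (138 + C)/(8*C))
q(-125) + D(-132) = 4*(-125)*(1 - 125) + (1/8)*(138 - 132)/(-132) = 4*(-125)*(-124) + (1/8)*(-1/132)*6 = 62000 - 1/176 = 10911999/176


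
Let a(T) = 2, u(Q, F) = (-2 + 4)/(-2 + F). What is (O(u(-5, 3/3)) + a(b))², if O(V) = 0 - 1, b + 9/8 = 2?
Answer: 1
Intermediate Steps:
u(Q, F) = 2/(-2 + F)
b = 7/8 (b = -9/8 + 2 = 7/8 ≈ 0.87500)
O(V) = -1
(O(u(-5, 3/3)) + a(b))² = (-1 + 2)² = 1² = 1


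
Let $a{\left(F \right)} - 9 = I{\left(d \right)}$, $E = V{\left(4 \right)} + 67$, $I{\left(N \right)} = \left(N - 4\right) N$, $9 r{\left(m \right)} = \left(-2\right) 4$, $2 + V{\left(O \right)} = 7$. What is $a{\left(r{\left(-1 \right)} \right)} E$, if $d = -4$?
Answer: $2952$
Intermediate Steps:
$V{\left(O \right)} = 5$ ($V{\left(O \right)} = -2 + 7 = 5$)
$r{\left(m \right)} = - \frac{8}{9}$ ($r{\left(m \right)} = \frac{\left(-2\right) 4}{9} = \frac{1}{9} \left(-8\right) = - \frac{8}{9}$)
$I{\left(N \right)} = N \left(-4 + N\right)$ ($I{\left(N \right)} = \left(-4 + N\right) N = N \left(-4 + N\right)$)
$E = 72$ ($E = 5 + 67 = 72$)
$a{\left(F \right)} = 41$ ($a{\left(F \right)} = 9 - 4 \left(-4 - 4\right) = 9 - -32 = 9 + 32 = 41$)
$a{\left(r{\left(-1 \right)} \right)} E = 41 \cdot 72 = 2952$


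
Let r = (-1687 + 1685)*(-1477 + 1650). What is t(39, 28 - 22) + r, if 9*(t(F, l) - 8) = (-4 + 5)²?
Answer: -3041/9 ≈ -337.89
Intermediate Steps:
r = -346 (r = -2*173 = -346)
t(F, l) = 73/9 (t(F, l) = 8 + (-4 + 5)²/9 = 8 + (⅑)*1² = 8 + (⅑)*1 = 8 + ⅑ = 73/9)
t(39, 28 - 22) + r = 73/9 - 346 = -3041/9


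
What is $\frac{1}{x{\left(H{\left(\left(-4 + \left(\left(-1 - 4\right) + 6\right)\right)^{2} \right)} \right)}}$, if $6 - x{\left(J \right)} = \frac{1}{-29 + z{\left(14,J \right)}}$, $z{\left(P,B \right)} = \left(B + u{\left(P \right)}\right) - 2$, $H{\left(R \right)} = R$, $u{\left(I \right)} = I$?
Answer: $\frac{8}{49} \approx 0.16327$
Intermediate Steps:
$z{\left(P,B \right)} = -2 + B + P$ ($z{\left(P,B \right)} = \left(B + P\right) - 2 = -2 + B + P$)
$x{\left(J \right)} = 6 - \frac{1}{-17 + J}$ ($x{\left(J \right)} = 6 - \frac{1}{-29 + \left(-2 + J + 14\right)} = 6 - \frac{1}{-29 + \left(12 + J\right)} = 6 - \frac{1}{-17 + J}$)
$\frac{1}{x{\left(H{\left(\left(-4 + \left(\left(-1 - 4\right) + 6\right)\right)^{2} \right)} \right)}} = \frac{1}{\frac{1}{-17 + \left(-4 + \left(\left(-1 - 4\right) + 6\right)\right)^{2}} \left(-103 + 6 \left(-4 + \left(\left(-1 - 4\right) + 6\right)\right)^{2}\right)} = \frac{1}{\frac{1}{-17 + \left(-4 + \left(-5 + 6\right)\right)^{2}} \left(-103 + 6 \left(-4 + \left(-5 + 6\right)\right)^{2}\right)} = \frac{1}{\frac{1}{-17 + \left(-4 + 1\right)^{2}} \left(-103 + 6 \left(-4 + 1\right)^{2}\right)} = \frac{1}{\frac{1}{-17 + \left(-3\right)^{2}} \left(-103 + 6 \left(-3\right)^{2}\right)} = \frac{1}{\frac{1}{-17 + 9} \left(-103 + 6 \cdot 9\right)} = \frac{1}{\frac{1}{-8} \left(-103 + 54\right)} = \frac{1}{\left(- \frac{1}{8}\right) \left(-49\right)} = \frac{1}{\frac{49}{8}} = \frac{8}{49}$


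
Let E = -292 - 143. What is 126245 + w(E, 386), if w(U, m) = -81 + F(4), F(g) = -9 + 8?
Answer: 126163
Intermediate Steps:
F(g) = -1
E = -435
w(U, m) = -82 (w(U, m) = -81 - 1 = -82)
126245 + w(E, 386) = 126245 - 82 = 126163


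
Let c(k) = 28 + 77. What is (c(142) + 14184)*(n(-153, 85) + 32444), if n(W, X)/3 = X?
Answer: 467236011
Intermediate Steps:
c(k) = 105
n(W, X) = 3*X
(c(142) + 14184)*(n(-153, 85) + 32444) = (105 + 14184)*(3*85 + 32444) = 14289*(255 + 32444) = 14289*32699 = 467236011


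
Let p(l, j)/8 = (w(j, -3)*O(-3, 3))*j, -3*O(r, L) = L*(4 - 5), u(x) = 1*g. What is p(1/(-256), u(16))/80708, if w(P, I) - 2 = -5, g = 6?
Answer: -36/20177 ≈ -0.0017842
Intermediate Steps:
w(P, I) = -3 (w(P, I) = 2 - 5 = -3)
u(x) = 6 (u(x) = 1*6 = 6)
O(r, L) = L/3 (O(r, L) = -L*(4 - 5)/3 = -L*(-1)/3 = -(-1)*L/3 = L/3)
p(l, j) = -24*j (p(l, j) = 8*((-3)*j) = 8*((-3*1)*j) = 8*(-3*j) = -24*j)
p(1/(-256), u(16))/80708 = -24*6/80708 = -144*1/80708 = -36/20177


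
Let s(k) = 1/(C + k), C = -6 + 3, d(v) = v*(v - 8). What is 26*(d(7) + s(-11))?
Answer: -1287/7 ≈ -183.86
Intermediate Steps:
d(v) = v*(-8 + v)
C = -3
s(k) = 1/(-3 + k)
26*(d(7) + s(-11)) = 26*(7*(-8 + 7) + 1/(-3 - 11)) = 26*(7*(-1) + 1/(-14)) = 26*(-7 - 1/14) = 26*(-99/14) = -1287/7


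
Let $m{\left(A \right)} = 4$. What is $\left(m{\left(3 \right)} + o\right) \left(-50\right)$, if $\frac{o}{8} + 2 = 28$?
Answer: $-10600$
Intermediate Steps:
$o = 208$ ($o = -16 + 8 \cdot 28 = -16 + 224 = 208$)
$\left(m{\left(3 \right)} + o\right) \left(-50\right) = \left(4 + 208\right) \left(-50\right) = 212 \left(-50\right) = -10600$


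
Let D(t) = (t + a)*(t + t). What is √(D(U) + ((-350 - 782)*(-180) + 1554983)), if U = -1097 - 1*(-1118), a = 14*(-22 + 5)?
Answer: √1749629 ≈ 1322.7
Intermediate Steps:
a = -238 (a = 14*(-17) = -238)
U = 21 (U = -1097 + 1118 = 21)
D(t) = 2*t*(-238 + t) (D(t) = (t - 238)*(t + t) = (-238 + t)*(2*t) = 2*t*(-238 + t))
√(D(U) + ((-350 - 782)*(-180) + 1554983)) = √(2*21*(-238 + 21) + ((-350 - 782)*(-180) + 1554983)) = √(2*21*(-217) + (-1132*(-180) + 1554983)) = √(-9114 + (203760 + 1554983)) = √(-9114 + 1758743) = √1749629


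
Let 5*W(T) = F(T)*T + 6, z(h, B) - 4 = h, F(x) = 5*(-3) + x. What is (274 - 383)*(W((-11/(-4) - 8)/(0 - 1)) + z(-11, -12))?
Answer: 139847/80 ≈ 1748.1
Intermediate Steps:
F(x) = -15 + x
z(h, B) = 4 + h
W(T) = 6/5 + T*(-15 + T)/5 (W(T) = ((-15 + T)*T + 6)/5 = (T*(-15 + T) + 6)/5 = (6 + T*(-15 + T))/5 = 6/5 + T*(-15 + T)/5)
(274 - 383)*(W((-11/(-4) - 8)/(0 - 1)) + z(-11, -12)) = (274 - 383)*((6/5 + ((-11/(-4) - 8)/(0 - 1))*(-15 + (-11/(-4) - 8)/(0 - 1))/5) + (4 - 11)) = -109*((6/5 + ((-11*(-¼) - 8)/(-1))*(-15 + (-11*(-¼) - 8)/(-1))/5) - 7) = -109*((6/5 + ((11/4 - 8)*(-1))*(-15 + (11/4 - 8)*(-1))/5) - 7) = -109*((6/5 + (-21/4*(-1))*(-15 - 21/4*(-1))/5) - 7) = -109*((6/5 + (⅕)*(21/4)*(-15 + 21/4)) - 7) = -109*((6/5 + (⅕)*(21/4)*(-39/4)) - 7) = -109*((6/5 - 819/80) - 7) = -109*(-723/80 - 7) = -109*(-1283/80) = 139847/80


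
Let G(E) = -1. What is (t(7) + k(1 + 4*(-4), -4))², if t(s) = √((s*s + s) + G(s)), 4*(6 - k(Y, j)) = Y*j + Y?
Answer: 1321/16 - 21*√55/2 ≈ 4.6924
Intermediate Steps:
k(Y, j) = 6 - Y/4 - Y*j/4 (k(Y, j) = 6 - (Y*j + Y)/4 = 6 - (Y + Y*j)/4 = 6 + (-Y/4 - Y*j/4) = 6 - Y/4 - Y*j/4)
t(s) = √(-1 + s + s²) (t(s) = √((s*s + s) - 1) = √((s² + s) - 1) = √((s + s²) - 1) = √(-1 + s + s²))
(t(7) + k(1 + 4*(-4), -4))² = (√(-1 + 7 + 7²) + (6 - (1 + 4*(-4))/4 - ¼*(1 + 4*(-4))*(-4)))² = (√(-1 + 7 + 49) + (6 - (1 - 16)/4 - ¼*(1 - 16)*(-4)))² = (√55 + (6 - ¼*(-15) - ¼*(-15)*(-4)))² = (√55 + (6 + 15/4 - 15))² = (√55 - 21/4)² = (-21/4 + √55)²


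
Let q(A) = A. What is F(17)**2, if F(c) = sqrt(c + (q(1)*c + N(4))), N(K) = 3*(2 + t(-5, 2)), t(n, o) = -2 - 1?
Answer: 31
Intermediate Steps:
t(n, o) = -3
N(K) = -3 (N(K) = 3*(2 - 3) = 3*(-1) = -3)
F(c) = sqrt(-3 + 2*c) (F(c) = sqrt(c + (1*c - 3)) = sqrt(c + (c - 3)) = sqrt(c + (-3 + c)) = sqrt(-3 + 2*c))
F(17)**2 = (sqrt(-3 + 2*17))**2 = (sqrt(-3 + 34))**2 = (sqrt(31))**2 = 31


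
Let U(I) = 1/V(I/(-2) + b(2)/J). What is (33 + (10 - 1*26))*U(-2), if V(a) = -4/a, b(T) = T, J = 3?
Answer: -85/12 ≈ -7.0833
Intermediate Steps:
U(I) = -⅙ + I/8 (U(I) = 1/(-4/(I/(-2) + 2/3)) = 1/(-4/(I*(-½) + 2*(⅓))) = 1/(-4/(-I/2 + ⅔)) = 1/(-4/(⅔ - I/2)) = -⅙ + I/8)
(33 + (10 - 1*26))*U(-2) = (33 + (10 - 1*26))*(-⅙ + (⅛)*(-2)) = (33 + (10 - 26))*(-⅙ - ¼) = (33 - 16)*(-5/12) = 17*(-5/12) = -85/12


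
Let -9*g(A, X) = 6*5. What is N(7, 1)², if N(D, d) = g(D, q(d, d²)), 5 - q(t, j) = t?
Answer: 100/9 ≈ 11.111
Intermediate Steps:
q(t, j) = 5 - t
g(A, X) = -10/3 (g(A, X) = -2*5/3 = -⅑*30 = -10/3)
N(D, d) = -10/3
N(7, 1)² = (-10/3)² = 100/9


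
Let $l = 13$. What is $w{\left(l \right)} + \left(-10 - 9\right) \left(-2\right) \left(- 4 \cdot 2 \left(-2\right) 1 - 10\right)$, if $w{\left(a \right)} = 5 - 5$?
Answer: $228$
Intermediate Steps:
$w{\left(a \right)} = 0$ ($w{\left(a \right)} = 5 - 5 = 0$)
$w{\left(l \right)} + \left(-10 - 9\right) \left(-2\right) \left(- 4 \cdot 2 \left(-2\right) 1 - 10\right) = 0 + \left(-10 - 9\right) \left(-2\right) \left(- 4 \cdot 2 \left(-2\right) 1 - 10\right) = 0 + \left(-19\right) \left(-2\right) \left(- 4 \left(\left(-4\right) 1\right) - 10\right) = 0 + 38 \left(\left(-4\right) \left(-4\right) - 10\right) = 0 + 38 \left(16 - 10\right) = 0 + 38 \cdot 6 = 0 + 228 = 228$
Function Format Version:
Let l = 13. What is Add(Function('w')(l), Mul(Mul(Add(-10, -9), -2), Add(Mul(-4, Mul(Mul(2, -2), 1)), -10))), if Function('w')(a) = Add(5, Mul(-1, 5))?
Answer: 228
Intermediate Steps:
Function('w')(a) = 0 (Function('w')(a) = Add(5, -5) = 0)
Add(Function('w')(l), Mul(Mul(Add(-10, -9), -2), Add(Mul(-4, Mul(Mul(2, -2), 1)), -10))) = Add(0, Mul(Mul(Add(-10, -9), -2), Add(Mul(-4, Mul(Mul(2, -2), 1)), -10))) = Add(0, Mul(Mul(-19, -2), Add(Mul(-4, Mul(-4, 1)), -10))) = Add(0, Mul(38, Add(Mul(-4, -4), -10))) = Add(0, Mul(38, Add(16, -10))) = Add(0, Mul(38, 6)) = Add(0, 228) = 228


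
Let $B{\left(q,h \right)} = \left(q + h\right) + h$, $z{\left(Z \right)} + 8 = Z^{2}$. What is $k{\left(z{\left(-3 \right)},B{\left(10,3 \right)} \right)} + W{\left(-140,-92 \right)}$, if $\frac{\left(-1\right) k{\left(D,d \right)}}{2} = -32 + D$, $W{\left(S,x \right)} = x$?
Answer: $-30$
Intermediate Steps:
$z{\left(Z \right)} = -8 + Z^{2}$
$B{\left(q,h \right)} = q + 2 h$ ($B{\left(q,h \right)} = \left(h + q\right) + h = q + 2 h$)
$k{\left(D,d \right)} = 64 - 2 D$ ($k{\left(D,d \right)} = - 2 \left(-32 + D\right) = 64 - 2 D$)
$k{\left(z{\left(-3 \right)},B{\left(10,3 \right)} \right)} + W{\left(-140,-92 \right)} = \left(64 - 2 \left(-8 + \left(-3\right)^{2}\right)\right) - 92 = \left(64 - 2 \left(-8 + 9\right)\right) - 92 = \left(64 - 2\right) - 92 = 62 - 92 = -30$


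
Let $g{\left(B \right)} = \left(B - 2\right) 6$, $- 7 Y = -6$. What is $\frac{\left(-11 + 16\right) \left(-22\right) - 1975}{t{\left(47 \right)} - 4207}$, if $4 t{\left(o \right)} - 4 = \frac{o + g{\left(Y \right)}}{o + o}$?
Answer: $\frac{5487720}{11069911} \approx 0.49573$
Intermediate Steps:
$Y = \frac{6}{7}$ ($Y = \left(- \frac{1}{7}\right) \left(-6\right) = \frac{6}{7} \approx 0.85714$)
$g{\left(B \right)} = -12 + 6 B$ ($g{\left(B \right)} = \left(-2 + B\right) 6 = -12 + 6 B$)
$t{\left(o \right)} = 1 + \frac{- \frac{48}{7} + o}{8 o}$ ($t{\left(o \right)} = 1 + \frac{\left(o + \left(-12 + 6 \cdot \frac{6}{7}\right)\right) \frac{1}{o + o}}{4} = 1 + \frac{\left(o + \left(-12 + \frac{36}{7}\right)\right) \frac{1}{2 o}}{4} = 1 + \frac{\left(o - \frac{48}{7}\right) \frac{1}{2 o}}{4} = 1 + \frac{\left(- \frac{48}{7} + o\right) \frac{1}{2 o}}{4} = 1 + \frac{\frac{1}{2} \frac{1}{o} \left(- \frac{48}{7} + o\right)}{4} = 1 + \frac{- \frac{48}{7} + o}{8 o}$)
$\frac{\left(-11 + 16\right) \left(-22\right) - 1975}{t{\left(47 \right)} - 4207} = \frac{\left(-11 + 16\right) \left(-22\right) - 1975}{\frac{3 \left(-16 + 21 \cdot 47\right)}{56 \cdot 47} - 4207} = \frac{5 \left(-22\right) - 1975}{\frac{3}{56} \cdot \frac{1}{47} \left(-16 + 987\right) - 4207} = \frac{-110 - 1975}{\frac{3}{56} \cdot \frac{1}{47} \cdot 971 - 4207} = - \frac{2085}{\frac{2913}{2632} - 4207} = - \frac{2085}{- \frac{11069911}{2632}} = \left(-2085\right) \left(- \frac{2632}{11069911}\right) = \frac{5487720}{11069911}$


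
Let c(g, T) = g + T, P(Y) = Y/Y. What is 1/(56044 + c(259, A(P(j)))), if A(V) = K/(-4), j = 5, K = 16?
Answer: 1/56299 ≈ 1.7762e-5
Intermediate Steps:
P(Y) = 1
A(V) = -4 (A(V) = 16/(-4) = 16*(-1/4) = -4)
c(g, T) = T + g
1/(56044 + c(259, A(P(j)))) = 1/(56044 + (-4 + 259)) = 1/(56044 + 255) = 1/56299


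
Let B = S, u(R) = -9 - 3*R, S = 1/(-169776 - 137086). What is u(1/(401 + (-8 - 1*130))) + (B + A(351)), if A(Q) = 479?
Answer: 37930290971/80704706 ≈ 469.99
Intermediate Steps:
S = -1/306862 (S = 1/(-306862) = -1/306862 ≈ -3.2588e-6)
B = -1/306862 ≈ -3.2588e-6
u(1/(401 + (-8 - 1*130))) + (B + A(351)) = (-9 - 3/(401 + (-8 - 1*130))) + (-1/306862 + 479) = (-9 - 3/(401 + (-8 - 130))) + 146986897/306862 = (-9 - 3/(401 - 138)) + 146986897/306862 = (-9 - 3/263) + 146986897/306862 = -2370/263 + 146986897/306862 = 37930290971/80704706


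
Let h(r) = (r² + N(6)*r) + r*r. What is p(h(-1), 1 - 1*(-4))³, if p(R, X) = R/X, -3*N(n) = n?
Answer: 64/125 ≈ 0.51200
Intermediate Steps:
N(n) = -n/3
h(r) = -2*r + 2*r² (h(r) = (r² + (-⅓*6)*r) + r*r = (r² - 2*r) + r² = -2*r + 2*r²)
p(h(-1), 1 - 1*(-4))³ = ((2*(-1)*(-1 - 1))/(1 - 1*(-4)))³ = ((2*(-1)*(-2))/(1 + 4))³ = (4/5)³ = (4*(⅕))³ = (⅘)³ = 64/125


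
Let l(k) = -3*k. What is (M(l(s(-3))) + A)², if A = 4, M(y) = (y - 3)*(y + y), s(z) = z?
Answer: 12544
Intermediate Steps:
M(y) = 2*y*(-3 + y) (M(y) = (-3 + y)*(2*y) = 2*y*(-3 + y))
(M(l(s(-3))) + A)² = (2*(-3*(-3))*(-3 - 3*(-3)) + 4)² = (2*9*(-3 + 9) + 4)² = (2*9*6 + 4)² = (108 + 4)² = 112² = 12544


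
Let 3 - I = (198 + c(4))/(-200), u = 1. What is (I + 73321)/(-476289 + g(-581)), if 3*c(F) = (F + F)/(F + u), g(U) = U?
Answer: -109987489/715305000 ≈ -0.15376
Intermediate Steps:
c(F) = 2*F/(3*(1 + F)) (c(F) = ((F + F)/(F + 1))/3 = ((2*F)/(1 + F))/3 = (2*F/(1 + F))/3 = 2*F/(3*(1 + F)))
I = 5989/1500 (I = 3 - (198 + (⅔)*4/(1 + 4))/(-200) = 3 - (-1)*(198 + (⅔)*4/5)/200 = 3 - (-1)*(198 + (⅔)*4*(⅕))/200 = 3 - (-1)*(198 + 8/15)/200 = 3 - (-1)*2978/(200*15) = 3 - 1*(-1489/1500) = 3 + 1489/1500 = 5989/1500 ≈ 3.9927)
(I + 73321)/(-476289 + g(-581)) = (5989/1500 + 73321)/(-476289 - 581) = (109987489/1500)/(-476870) = (109987489/1500)*(-1/476870) = -109987489/715305000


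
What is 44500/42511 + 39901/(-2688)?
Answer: -225230773/16324224 ≈ -13.797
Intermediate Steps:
44500/42511 + 39901/(-2688) = 44500*(1/42511) + 39901*(-1/2688) = 44500/42511 - 39901/2688 = -225230773/16324224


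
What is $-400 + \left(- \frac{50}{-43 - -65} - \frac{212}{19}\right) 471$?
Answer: $- \frac{1405697}{209} \approx -6725.8$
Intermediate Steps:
$-400 + \left(- \frac{50}{-43 - -65} - \frac{212}{19}\right) 471 = -400 + \left(- \frac{50}{-43 + 65} - \frac{212}{19}\right) 471 = -400 + \left(- \frac{50}{22} - \frac{212}{19}\right) 471 = -400 + \left(\left(-50\right) \frac{1}{22} - \frac{212}{19}\right) 471 = -400 + \left(- \frac{25}{11} - \frac{212}{19}\right) 471 = -400 - \frac{1322097}{209} = - \frac{1405697}{209}$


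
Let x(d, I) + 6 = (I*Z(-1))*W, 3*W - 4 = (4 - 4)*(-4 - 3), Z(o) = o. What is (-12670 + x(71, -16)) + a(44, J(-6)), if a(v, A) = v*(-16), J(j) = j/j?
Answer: -40076/3 ≈ -13359.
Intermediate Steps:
J(j) = 1
W = 4/3 (W = 4/3 + ((4 - 4)*(-4 - 3))/3 = 4/3 + (0*(-7))/3 = 4/3 + (⅓)*0 = 4/3 + 0 = 4/3 ≈ 1.3333)
a(v, A) = -16*v
x(d, I) = -6 - 4*I/3 (x(d, I) = -6 + (I*(-1))*(4/3) = -6 - I*(4/3) = -6 - 4*I/3)
(-12670 + x(71, -16)) + a(44, J(-6)) = (-12670 + (-6 - 4/3*(-16))) - 16*44 = (-12670 + (-6 + 64/3)) - 704 = (-12670 + 46/3) - 704 = -37964/3 - 704 = -40076/3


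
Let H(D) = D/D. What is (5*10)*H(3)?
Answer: 50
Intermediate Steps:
H(D) = 1
(5*10)*H(3) = (5*10)*1 = 50*1 = 50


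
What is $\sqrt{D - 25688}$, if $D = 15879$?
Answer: $i \sqrt{9809} \approx 99.04 i$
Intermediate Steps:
$\sqrt{D - 25688} = \sqrt{15879 - 25688} = \sqrt{-9809} = i \sqrt{9809}$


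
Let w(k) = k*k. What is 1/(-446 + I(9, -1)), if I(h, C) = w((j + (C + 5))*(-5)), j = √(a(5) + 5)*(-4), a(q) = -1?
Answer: -1/46 ≈ -0.021739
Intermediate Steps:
j = -8 (j = √(-1 + 5)*(-4) = √4*(-4) = 2*(-4) = -8)
w(k) = k²
I(h, C) = (15 - 5*C)² (I(h, C) = ((-8 + (C + 5))*(-5))² = ((-8 + (5 + C))*(-5))² = ((-3 + C)*(-5))² = (15 - 5*C)²)
1/(-446 + I(9, -1)) = 1/(-446 + 25*(-3 - 1)²) = 1/(-446 + 25*(-4)²) = 1/(-446 + 25*16) = 1/(-446 + 400) = 1/(-46) = -1/46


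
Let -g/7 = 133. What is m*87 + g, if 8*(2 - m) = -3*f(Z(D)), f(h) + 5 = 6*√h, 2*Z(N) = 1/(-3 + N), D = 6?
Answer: -7361/8 + 261*√6/8 ≈ -840.21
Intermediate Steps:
g = -931 (g = -7*133 = -931)
Z(N) = 1/(2*(-3 + N))
f(h) = -5 + 6*√h
m = ⅛ + 3*√6/8 (m = 2 - (-3)*(-5 + 6*√(1/(2*(-3 + 6))))/8 = 2 - (-3)*(-5 + 6*√((½)/3))/8 = 2 - (-3)*(-5 + 6*√((½)*(⅓)))/8 = 2 - (-3)*(-5 + 6*√(⅙))/8 = 2 - (-3)*(-5 + 6*(√6/6))/8 = 2 - (-3)*(-5 + √6)/8 = 2 - (15 - 3*√6)/8 = 2 + (-15/8 + 3*√6/8) = ⅛ + 3*√6/8 ≈ 1.0436)
m*87 + g = (⅛ + 3*√6/8)*87 - 931 = (87/8 + 261*√6/8) - 931 = -7361/8 + 261*√6/8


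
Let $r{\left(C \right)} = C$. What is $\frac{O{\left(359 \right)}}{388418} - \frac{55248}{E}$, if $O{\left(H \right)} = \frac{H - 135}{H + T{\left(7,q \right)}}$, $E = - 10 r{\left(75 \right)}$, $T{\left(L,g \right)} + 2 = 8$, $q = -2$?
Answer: $\frac{130544185256}{1772157125} \approx 73.664$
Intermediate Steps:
$T{\left(L,g \right)} = 6$ ($T{\left(L,g \right)} = -2 + 8 = 6$)
$E = -750$ ($E = \left(-10\right) 75 = -750$)
$O{\left(H \right)} = \frac{-135 + H}{6 + H}$ ($O{\left(H \right)} = \frac{H - 135}{H + 6} = \frac{-135 + H}{6 + H}$)
$\frac{O{\left(359 \right)}}{388418} - \frac{55248}{E} = \frac{\frac{1}{6 + 359} \left(-135 + 359\right)}{388418} - \frac{55248}{-750} = \frac{1}{365} \cdot 224 \cdot \frac{1}{388418} - - \frac{9208}{125} = \frac{1}{365} \cdot 224 \cdot \frac{1}{388418} + \frac{9208}{125} = \frac{224}{365} \cdot \frac{1}{388418} + \frac{9208}{125} = \frac{112}{70886285} + \frac{9208}{125} = \frac{130544185256}{1772157125}$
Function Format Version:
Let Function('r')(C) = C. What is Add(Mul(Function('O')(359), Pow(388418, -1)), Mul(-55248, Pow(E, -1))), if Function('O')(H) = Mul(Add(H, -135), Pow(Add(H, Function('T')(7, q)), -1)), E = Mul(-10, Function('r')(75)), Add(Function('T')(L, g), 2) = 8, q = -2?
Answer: Rational(130544185256, 1772157125) ≈ 73.664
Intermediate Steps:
Function('T')(L, g) = 6 (Function('T')(L, g) = Add(-2, 8) = 6)
E = -750 (E = Mul(-10, 75) = -750)
Function('O')(H) = Mul(Pow(Add(6, H), -1), Add(-135, H)) (Function('O')(H) = Mul(Add(H, -135), Pow(Add(H, 6), -1)) = Mul(Add(-135, H), Pow(Add(6, H), -1)) = Mul(Pow(Add(6, H), -1), Add(-135, H)))
Add(Mul(Function('O')(359), Pow(388418, -1)), Mul(-55248, Pow(E, -1))) = Add(Mul(Mul(Pow(Add(6, 359), -1), Add(-135, 359)), Pow(388418, -1)), Mul(-55248, Pow(-750, -1))) = Add(Mul(Mul(Pow(365, -1), 224), Rational(1, 388418)), Mul(-55248, Rational(-1, 750))) = Add(Mul(Mul(Rational(1, 365), 224), Rational(1, 388418)), Rational(9208, 125)) = Add(Mul(Rational(224, 365), Rational(1, 388418)), Rational(9208, 125)) = Add(Rational(112, 70886285), Rational(9208, 125)) = Rational(130544185256, 1772157125)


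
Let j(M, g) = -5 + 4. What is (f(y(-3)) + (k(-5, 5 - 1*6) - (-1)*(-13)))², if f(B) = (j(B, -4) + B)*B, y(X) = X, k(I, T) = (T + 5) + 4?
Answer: 49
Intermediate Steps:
k(I, T) = 9 + T (k(I, T) = (5 + T) + 4 = 9 + T)
j(M, g) = -1
f(B) = B*(-1 + B) (f(B) = (-1 + B)*B = B*(-1 + B))
(f(y(-3)) + (k(-5, 5 - 1*6) - (-1)*(-13)))² = (-3*(-1 - 3) + ((9 + (5 - 1*6)) - (-1)*(-13)))² = (-3*(-4) + ((9 + (5 - 6)) - 1*13))² = (12 + ((9 - 1) - 13))² = (12 + (8 - 13))² = (12 - 5)² = 7² = 49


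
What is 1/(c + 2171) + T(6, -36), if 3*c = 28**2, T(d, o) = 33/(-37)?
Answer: -240690/269989 ≈ -0.89148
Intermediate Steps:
T(d, o) = -33/37 (T(d, o) = 33*(-1/37) = -33/37)
c = 784/3 (c = (1/3)*28**2 = (1/3)*784 = 784/3 ≈ 261.33)
1/(c + 2171) + T(6, -36) = 1/(784/3 + 2171) - 33/37 = 1/(7297/3) - 33/37 = 3/7297 - 33/37 = -240690/269989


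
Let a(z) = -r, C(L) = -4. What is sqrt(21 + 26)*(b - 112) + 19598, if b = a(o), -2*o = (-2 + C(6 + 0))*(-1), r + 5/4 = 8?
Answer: 19598 - 475*sqrt(47)/4 ≈ 18784.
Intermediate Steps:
r = 27/4 (r = -5/4 + 8 = 27/4 ≈ 6.7500)
o = -3 (o = -(-2 - 4)*(-1)/2 = -(-3)*(-1) = -1/2*6 = -3)
a(z) = -27/4 (a(z) = -1*27/4 = -27/4)
b = -27/4 ≈ -6.7500
sqrt(21 + 26)*(b - 112) + 19598 = sqrt(21 + 26)*(-27/4 - 112) + 19598 = sqrt(47)*(-475/4) + 19598 = -475*sqrt(47)/4 + 19598 = 19598 - 475*sqrt(47)/4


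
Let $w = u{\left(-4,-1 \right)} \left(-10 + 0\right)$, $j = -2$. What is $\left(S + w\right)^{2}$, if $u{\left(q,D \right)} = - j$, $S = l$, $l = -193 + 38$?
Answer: $30625$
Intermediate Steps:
$l = -155$
$S = -155$
$u{\left(q,D \right)} = 2$ ($u{\left(q,D \right)} = \left(-1\right) \left(-2\right) = 2$)
$w = -20$ ($w = 2 \left(-10 + 0\right) = 2 \left(-10\right) = -20$)
$\left(S + w\right)^{2} = \left(-155 - 20\right)^{2} = \left(-175\right)^{2} = 30625$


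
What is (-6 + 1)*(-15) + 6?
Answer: 81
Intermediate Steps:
(-6 + 1)*(-15) + 6 = -5*(-15) + 6 = 75 + 6 = 81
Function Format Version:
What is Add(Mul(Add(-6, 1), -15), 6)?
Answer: 81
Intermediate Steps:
Add(Mul(Add(-6, 1), -15), 6) = Add(Mul(-5, -15), 6) = Add(75, 6) = 81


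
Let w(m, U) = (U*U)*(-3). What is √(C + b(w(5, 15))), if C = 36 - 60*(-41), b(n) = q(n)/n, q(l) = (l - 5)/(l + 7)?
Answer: 7*√2876777070/7515 ≈ 49.960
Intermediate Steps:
w(m, U) = -3*U² (w(m, U) = U²*(-3) = -3*U²)
q(l) = (-5 + l)/(7 + l)
b(n) = (-5 + n)/(n*(7 + n)) (b(n) = ((-5 + n)/(7 + n))/n = (-5 + n)/(n*(7 + n)))
C = 2496 (C = 36 + 2460 = 2496)
√(C + b(w(5, 15))) = √(2496 + (-5 - 3*15²)/(((-3*15²))*(7 - 3*15²))) = √(2496 + (-5 - 3*225)/(((-3*225))*(7 - 3*225))) = √(2496 + (-5 - 675)/((-675)*(7 - 675))) = √(2496 - 1/675*(-680)/(-668)) = √(2496 - 1/675*(-1/668)*(-680)) = √(2496 - 34/22545) = √(56272286/22545) = 7*√2876777070/7515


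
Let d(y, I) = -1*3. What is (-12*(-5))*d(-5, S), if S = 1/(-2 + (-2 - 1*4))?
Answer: -180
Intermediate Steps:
S = -⅛ (S = 1/(-2 + (-2 - 4)) = 1/(-2 - 6) = 1/(-8) = -⅛ ≈ -0.12500)
d(y, I) = -3
(-12*(-5))*d(-5, S) = -12*(-5)*(-3) = 60*(-3) = -180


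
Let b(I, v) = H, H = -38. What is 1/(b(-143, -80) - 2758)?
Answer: -1/2796 ≈ -0.00035765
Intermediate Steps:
b(I, v) = -38
1/(b(-143, -80) - 2758) = 1/(-38 - 2758) = 1/(-2796) = -1/2796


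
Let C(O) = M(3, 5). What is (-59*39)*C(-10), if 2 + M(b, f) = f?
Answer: -6903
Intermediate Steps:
M(b, f) = -2 + f
C(O) = 3 (C(O) = -2 + 5 = 3)
(-59*39)*C(-10) = -59*39*3 = -2301*3 = -6903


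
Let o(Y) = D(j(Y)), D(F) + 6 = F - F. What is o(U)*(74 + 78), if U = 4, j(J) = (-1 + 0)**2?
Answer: -912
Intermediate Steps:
j(J) = 1 (j(J) = (-1)**2 = 1)
D(F) = -6 (D(F) = -6 + (F - F) = -6 + 0 = -6)
o(Y) = -6
o(U)*(74 + 78) = -6*(74 + 78) = -6*152 = -912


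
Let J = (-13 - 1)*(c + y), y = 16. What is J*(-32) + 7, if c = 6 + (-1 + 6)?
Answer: 12103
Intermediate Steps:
c = 11 (c = 6 + 5 = 11)
J = -378 (J = (-13 - 1)*(11 + 16) = -14*27 = -378)
J*(-32) + 7 = -378*(-32) + 7 = 12096 + 7 = 12103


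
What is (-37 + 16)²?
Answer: 441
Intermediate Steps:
(-37 + 16)² = (-21)² = 441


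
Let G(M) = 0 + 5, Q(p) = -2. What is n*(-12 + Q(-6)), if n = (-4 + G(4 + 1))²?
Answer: -14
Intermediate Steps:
G(M) = 5
n = 1 (n = (-4 + 5)² = 1² = 1)
n*(-12 + Q(-6)) = 1*(-12 - 2) = 1*(-14) = -14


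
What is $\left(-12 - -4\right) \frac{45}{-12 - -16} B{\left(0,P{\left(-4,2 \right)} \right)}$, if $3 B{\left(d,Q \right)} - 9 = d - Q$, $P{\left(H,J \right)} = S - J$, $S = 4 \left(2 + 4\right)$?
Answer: $390$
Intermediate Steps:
$S = 24$ ($S = 4 \cdot 6 = 24$)
$P{\left(H,J \right)} = 24 - J$
$B{\left(d,Q \right)} = 3 - \frac{Q}{3} + \frac{d}{3}$ ($B{\left(d,Q \right)} = 3 + \frac{d - Q}{3} = 3 - \left(- \frac{d}{3} + \frac{Q}{3}\right) = 3 - \frac{Q}{3} + \frac{d}{3}$)
$\left(-12 - -4\right) \frac{45}{-12 - -16} B{\left(0,P{\left(-4,2 \right)} \right)} = \left(-12 - -4\right) \frac{45}{-12 - -16} \left(3 - \frac{24 - 2}{3} + \frac{1}{3} \cdot 0\right) = \left(-12 + 4\right) \frac{45}{-12 + 16} \left(3 - \frac{24 - 2}{3} + 0\right) = - 8 \cdot \frac{45}{4} \left(3 - \frac{22}{3} + 0\right) = - 8 \cdot 45 \cdot \frac{1}{4} \left(3 - \frac{22}{3} + 0\right) = \left(-8\right) \frac{45}{4} \left(- \frac{13}{3}\right) = \left(-90\right) \left(- \frac{13}{3}\right) = 390$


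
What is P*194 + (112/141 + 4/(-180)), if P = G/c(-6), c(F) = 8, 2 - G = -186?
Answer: 9643918/2115 ≈ 4559.8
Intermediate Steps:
G = 188 (G = 2 - 1*(-186) = 2 + 186 = 188)
P = 47/2 (P = 188/8 = 188*(1/8) = 47/2 ≈ 23.500)
P*194 + (112/141 + 4/(-180)) = (47/2)*194 + (112/141 + 4/(-180)) = 4559 + (112*(1/141) + 4*(-1/180)) = 4559 + (112/141 - 1/45) = 4559 + 1633/2115 = 9643918/2115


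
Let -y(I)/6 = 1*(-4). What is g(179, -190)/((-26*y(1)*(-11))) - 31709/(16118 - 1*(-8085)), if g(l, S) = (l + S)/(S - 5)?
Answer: -3858326917/2945021040 ≈ -1.3101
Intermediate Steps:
g(l, S) = (S + l)/(-5 + S)
y(I) = 24 (y(I) = -6*(-4) = 24)
g(179, -190)/((-26*y(1)*(-11))) - 31709/(16118 - 1*(-8085)) = ((-190 + 179)/(-5 - 190))/((-26*24*(-11))) - 31709/(16118 - 1*(-8085)) = (-11/(-195))/((-624*(-11))) - 31709/(16118 + 8085) = -1/195*(-11)/6864 - 31709/24203 = (11/195)*(1/6864) - 31709*1/24203 = 1/121680 - 31709/24203 = -3858326917/2945021040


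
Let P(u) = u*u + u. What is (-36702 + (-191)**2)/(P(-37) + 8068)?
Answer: -221/9400 ≈ -0.023511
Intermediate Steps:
P(u) = u + u**2 (P(u) = u**2 + u = u + u**2)
(-36702 + (-191)**2)/(P(-37) + 8068) = (-36702 + (-191)**2)/(-37*(1 - 37) + 8068) = (-36702 + 36481)/(-37*(-36) + 8068) = -221/(1332 + 8068) = -221/9400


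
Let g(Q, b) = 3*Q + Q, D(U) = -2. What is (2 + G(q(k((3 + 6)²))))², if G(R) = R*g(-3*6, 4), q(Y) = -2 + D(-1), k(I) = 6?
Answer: 84100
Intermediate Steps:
q(Y) = -4 (q(Y) = -2 - 2 = -4)
g(Q, b) = 4*Q
G(R) = -72*R (G(R) = R*(4*(-3*6)) = R*(4*(-18)) = R*(-72) = -72*R)
(2 + G(q(k((3 + 6)²))))² = (2 - 72*(-4))² = (2 + 288)² = 290² = 84100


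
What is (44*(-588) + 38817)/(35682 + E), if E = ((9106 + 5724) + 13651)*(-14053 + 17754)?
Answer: 12945/105443863 ≈ 0.00012277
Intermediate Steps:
E = 105408181 (E = (14830 + 13651)*3701 = 28481*3701 = 105408181)
(44*(-588) + 38817)/(35682 + E) = (44*(-588) + 38817)/(35682 + 105408181) = (-25872 + 38817)/105443863 = 12945*(1/105443863) = 12945/105443863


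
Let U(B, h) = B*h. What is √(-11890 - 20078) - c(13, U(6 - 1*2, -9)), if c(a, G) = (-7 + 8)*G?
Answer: 36 + 12*I*√222 ≈ 36.0 + 178.8*I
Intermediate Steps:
c(a, G) = G (c(a, G) = 1*G = G)
√(-11890 - 20078) - c(13, U(6 - 1*2, -9)) = √(-11890 - 20078) - (6 - 1*2)*(-9) = √(-31968) - (6 - 2)*(-9) = 12*I*√222 - 4*(-9) = 12*I*√222 - 1*(-36) = 12*I*√222 + 36 = 36 + 12*I*√222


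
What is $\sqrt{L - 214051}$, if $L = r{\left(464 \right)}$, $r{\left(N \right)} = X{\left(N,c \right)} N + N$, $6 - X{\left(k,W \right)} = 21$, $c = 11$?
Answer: $i \sqrt{220547} \approx 469.62 i$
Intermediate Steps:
$X{\left(k,W \right)} = -15$ ($X{\left(k,W \right)} = 6 - 21 = -15$)
$r{\left(N \right)} = - 14 N$ ($r{\left(N \right)} = - 15 N + N = - 14 N$)
$L = -6496$ ($L = \left(-14\right) 464 = -6496$)
$\sqrt{L - 214051} = \sqrt{-6496 - 214051} = \sqrt{-220547} = i \sqrt{220547}$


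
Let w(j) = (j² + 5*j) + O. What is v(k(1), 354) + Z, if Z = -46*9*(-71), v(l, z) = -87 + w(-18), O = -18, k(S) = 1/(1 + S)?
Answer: 29523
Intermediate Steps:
w(j) = -18 + j² + 5*j (w(j) = (j² + 5*j) - 18 = -18 + j² + 5*j)
v(l, z) = 129 (v(l, z) = -87 + (-18 + (-18)² + 5*(-18)) = -87 + (-18 + 324 - 90) = -87 + 216 = 129)
Z = 29394 (Z = -414*(-71) = 29394)
v(k(1), 354) + Z = 129 + 29394 = 29523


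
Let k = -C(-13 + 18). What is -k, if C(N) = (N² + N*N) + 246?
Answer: 296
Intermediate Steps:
C(N) = 246 + 2*N² (C(N) = (N² + N²) + 246 = 2*N² + 246 = 246 + 2*N²)
k = -296 (k = -(246 + 2*(-13 + 18)²) = -(246 + 2*5²) = -(246 + 2*25) = -(246 + 50) = -1*296 = -296)
-k = -1*(-296) = 296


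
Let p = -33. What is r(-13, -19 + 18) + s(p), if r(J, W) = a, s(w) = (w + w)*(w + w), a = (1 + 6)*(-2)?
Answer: 4342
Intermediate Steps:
a = -14 (a = 7*(-2) = -14)
s(w) = 4*w² (s(w) = (2*w)*(2*w) = 4*w²)
r(J, W) = -14
r(-13, -19 + 18) + s(p) = -14 + 4*(-33)² = -14 + 4*1089 = -14 + 4356 = 4342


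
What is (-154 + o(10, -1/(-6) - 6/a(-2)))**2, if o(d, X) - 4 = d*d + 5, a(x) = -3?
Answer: 2025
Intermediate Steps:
o(d, X) = 9 + d**2 (o(d, X) = 4 + (d*d + 5) = 4 + (d**2 + 5) = 4 + (5 + d**2) = 9 + d**2)
(-154 + o(10, -1/(-6) - 6/a(-2)))**2 = (-154 + (9 + 10**2))**2 = (-154 + (9 + 100))**2 = (-154 + 109)**2 = (-45)**2 = 2025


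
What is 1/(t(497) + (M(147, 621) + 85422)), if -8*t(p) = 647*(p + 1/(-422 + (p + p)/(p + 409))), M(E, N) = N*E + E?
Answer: 190669/26057076679 ≈ 7.3174e-6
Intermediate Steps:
M(E, N) = E + E*N (M(E, N) = E*N + E = E + E*N)
t(p) = -647*p/8 - 647/(8*(-422 + 2*p/(409 + p))) (t(p) = -647*(p + 1/(-422 + (p + p)/(p + 409)))/8 = -647*(p + 1/(-422 + (2*p)/(409 + p)))/8 = -647*(p + 1/(-422 + 2*p/(409 + p)))/8 = -(647*p + 647/(-422 + 2*p/(409 + p)))/8 = -647*p/8 - 647/(8*(-422 + 2*p/(409 + p))))
1/(t(497) + (M(147, 621) + 85422)) = 1/(647*(409 - 172597*497 - 420*497**2)/(16*(86299 + 210*497)) + (147*(1 + 621) + 85422)) = 1/(647*(409 - 85780709 - 420*247009)/(16*(86299 + 104370)) + (147*622 + 85422)) = 1/((647/16)*(409 - 85780709 - 103743780)/190669 + (91434 + 85422)) = 1/((647/16)*(1/190669)*(-189524080) + 176856) = 1/(-7663879985/190669 + 176856) = 1/(26057076679/190669) = 190669/26057076679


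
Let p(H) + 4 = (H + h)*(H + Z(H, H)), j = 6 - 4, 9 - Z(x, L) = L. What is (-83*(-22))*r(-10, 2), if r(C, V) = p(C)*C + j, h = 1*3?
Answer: 1227072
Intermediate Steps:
Z(x, L) = 9 - L
j = 2
h = 3
p(H) = 23 + 9*H (p(H) = -4 + (H + 3)*(H + (9 - H)) = -4 + (3 + H)*9 = -4 + (27 + 9*H) = 23 + 9*H)
r(C, V) = 2 + C*(23 + 9*C) (r(C, V) = (23 + 9*C)*C + 2 = C*(23 + 9*C) + 2 = 2 + C*(23 + 9*C))
(-83*(-22))*r(-10, 2) = (-83*(-22))*(2 + 9*(-10)² + 23*(-10)) = 1826*(2 + 9*100 - 230) = 1826*(2 + 900 - 230) = 1826*672 = 1227072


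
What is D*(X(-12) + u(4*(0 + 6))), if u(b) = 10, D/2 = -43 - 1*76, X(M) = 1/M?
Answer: -14161/6 ≈ -2360.2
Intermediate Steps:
D = -238 (D = 2*(-43 - 1*76) = 2*(-43 - 76) = 2*(-119) = -238)
D*(X(-12) + u(4*(0 + 6))) = -238*(1/(-12) + 10) = -238*(-1/12 + 10) = -238*119/12 = -14161/6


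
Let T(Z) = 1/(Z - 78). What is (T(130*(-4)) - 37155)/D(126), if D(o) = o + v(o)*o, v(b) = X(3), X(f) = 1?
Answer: -22218691/150696 ≈ -147.44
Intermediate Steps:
v(b) = 1
T(Z) = 1/(-78 + Z)
D(o) = 2*o (D(o) = o + 1*o = o + o = 2*o)
(T(130*(-4)) - 37155)/D(126) = (1/(-78 + 130*(-4)) - 37155)/((2*126)) = (1/(-78 - 520) - 37155)/252 = (1/(-598) - 37155)*(1/252) = (-1/598 - 37155)*(1/252) = -22218691/598*1/252 = -22218691/150696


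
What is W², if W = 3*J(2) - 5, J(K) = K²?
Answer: 49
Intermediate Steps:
W = 7 (W = 3*2² - 5 = 3*4 - 5 = 12 - 5 = 7)
W² = 7² = 49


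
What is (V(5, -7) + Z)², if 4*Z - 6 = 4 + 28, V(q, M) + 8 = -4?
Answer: 25/4 ≈ 6.2500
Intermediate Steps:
V(q, M) = -12 (V(q, M) = -8 - 4 = -12)
Z = 19/2 (Z = 3/2 + (4 + 28)/4 = 3/2 + (¼)*32 = 3/2 + 8 = 19/2 ≈ 9.5000)
(V(5, -7) + Z)² = (-12 + 19/2)² = (-5/2)² = 25/4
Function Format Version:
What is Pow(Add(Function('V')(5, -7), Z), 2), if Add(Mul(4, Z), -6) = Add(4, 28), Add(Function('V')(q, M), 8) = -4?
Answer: Rational(25, 4) ≈ 6.2500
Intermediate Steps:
Function('V')(q, M) = -12 (Function('V')(q, M) = Add(-8, -4) = -12)
Z = Rational(19, 2) (Z = Add(Rational(3, 2), Mul(Rational(1, 4), Add(4, 28))) = Add(Rational(3, 2), Mul(Rational(1, 4), 32)) = Add(Rational(3, 2), 8) = Rational(19, 2) ≈ 9.5000)
Pow(Add(Function('V')(5, -7), Z), 2) = Pow(Add(-12, Rational(19, 2)), 2) = Pow(Rational(-5, 2), 2) = Rational(25, 4)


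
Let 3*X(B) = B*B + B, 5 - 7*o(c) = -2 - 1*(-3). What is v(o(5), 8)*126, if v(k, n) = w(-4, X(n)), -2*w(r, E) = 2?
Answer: -126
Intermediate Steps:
o(c) = 4/7 (o(c) = 5/7 - (-2 - 1*(-3))/7 = 5/7 - (-2 + 3)/7 = 5/7 - 1/7*1 = 5/7 - 1/7 = 4/7)
X(B) = B/3 + B**2/3 (X(B) = (B*B + B)/3 = (B**2 + B)/3 = (B + B**2)/3 = B/3 + B**2/3)
w(r, E) = -1 (w(r, E) = -1/2*2 = -1)
v(k, n) = -1
v(o(5), 8)*126 = -1*126 = -126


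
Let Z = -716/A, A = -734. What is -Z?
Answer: -358/367 ≈ -0.97548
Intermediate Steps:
Z = 358/367 (Z = -716/(-734) = -716*(-1/734) = 358/367 ≈ 0.97548)
-Z = -1*358/367 = -358/367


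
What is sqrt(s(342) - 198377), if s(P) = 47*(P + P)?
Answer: I*sqrt(166229) ≈ 407.71*I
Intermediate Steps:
s(P) = 94*P (s(P) = 47*(2*P) = 94*P)
sqrt(s(342) - 198377) = sqrt(94*342 - 198377) = sqrt(32148 - 198377) = sqrt(-166229) = I*sqrt(166229)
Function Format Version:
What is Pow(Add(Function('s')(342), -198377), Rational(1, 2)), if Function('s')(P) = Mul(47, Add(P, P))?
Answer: Mul(I, Pow(166229, Rational(1, 2))) ≈ Mul(407.71, I)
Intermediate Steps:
Function('s')(P) = Mul(94, P) (Function('s')(P) = Mul(47, Mul(2, P)) = Mul(94, P))
Pow(Add(Function('s')(342), -198377), Rational(1, 2)) = Pow(Add(Mul(94, 342), -198377), Rational(1, 2)) = Pow(Add(32148, -198377), Rational(1, 2)) = Pow(-166229, Rational(1, 2)) = Mul(I, Pow(166229, Rational(1, 2)))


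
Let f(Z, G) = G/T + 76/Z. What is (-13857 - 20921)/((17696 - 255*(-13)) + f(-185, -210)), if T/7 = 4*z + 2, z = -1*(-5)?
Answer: -35386615/21376887 ≈ -1.6554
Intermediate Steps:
z = 5
T = 154 (T = 7*(4*5 + 2) = 7*(20 + 2) = 7*22 = 154)
f(Z, G) = 76/Z + G/154 (f(Z, G) = G/154 + 76/Z = 76/Z + G/154)
(-13857 - 20921)/((17696 - 255*(-13)) + f(-185, -210)) = (-13857 - 20921)/((17696 - 255*(-13)) + (76/(-185) + (1/154)*(-210))) = -34778/((17696 - 1*(-3315)) + (76*(-1/185) - 15/11)) = -34778/((17696 + 3315) + (-76/185 - 15/11)) = -34778/(21011 - 3611/2035) = -34778/42753774/2035 = -34778*2035/42753774 = -35386615/21376887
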